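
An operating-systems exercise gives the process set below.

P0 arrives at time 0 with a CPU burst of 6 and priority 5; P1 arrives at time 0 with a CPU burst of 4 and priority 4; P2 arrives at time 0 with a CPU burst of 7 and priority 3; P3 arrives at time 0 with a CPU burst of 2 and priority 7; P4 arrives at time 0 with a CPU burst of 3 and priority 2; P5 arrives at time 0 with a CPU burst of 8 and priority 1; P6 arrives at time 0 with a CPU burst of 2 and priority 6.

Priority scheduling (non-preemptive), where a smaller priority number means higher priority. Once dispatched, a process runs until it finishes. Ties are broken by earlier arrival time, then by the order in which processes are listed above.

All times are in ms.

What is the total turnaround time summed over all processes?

149

Timeline: | P5 0-8 | P4 8-11 | P2 11-18 | P1 18-22 | P0 22-28 | P6 28-30 | P3 30-32 |
Completion: P0=28  P1=22  P2=18  P3=32  P4=11  P5=8  P6=30
Turnaround = completion − arrival: P0=28, P1=22, P2=18, P3=32, P4=11, P5=8, P6=30
Total turnaround = 28 + 22 + 18 + 32 + 11 + 8 + 30 = 149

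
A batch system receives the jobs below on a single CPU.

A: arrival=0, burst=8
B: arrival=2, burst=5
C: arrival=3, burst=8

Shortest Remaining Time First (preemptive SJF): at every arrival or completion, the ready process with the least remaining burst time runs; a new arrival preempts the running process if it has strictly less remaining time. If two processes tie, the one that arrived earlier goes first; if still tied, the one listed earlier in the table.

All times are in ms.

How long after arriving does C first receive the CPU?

10

Gantt: | A 0-2 | B 2-7 | A 7-13 | C 13-21 |
Completion: A=13  B=7  C=21
Response(C) = first start − arrival = 13 − 3 = 10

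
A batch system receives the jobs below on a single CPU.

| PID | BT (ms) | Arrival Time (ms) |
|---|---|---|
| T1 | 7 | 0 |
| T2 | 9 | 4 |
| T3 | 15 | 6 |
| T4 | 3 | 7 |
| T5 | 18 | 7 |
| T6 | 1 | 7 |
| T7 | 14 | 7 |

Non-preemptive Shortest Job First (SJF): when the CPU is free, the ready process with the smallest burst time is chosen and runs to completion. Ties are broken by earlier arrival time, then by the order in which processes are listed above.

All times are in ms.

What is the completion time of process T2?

20

Schedule: | T1 0-7 | T6 7-8 | T4 8-11 | T2 11-20 | T7 20-34 | T3 34-49 | T5 49-67 |
Completion: T1=7  T2=20  T3=49  T4=11  T5=67  T6=8  T7=34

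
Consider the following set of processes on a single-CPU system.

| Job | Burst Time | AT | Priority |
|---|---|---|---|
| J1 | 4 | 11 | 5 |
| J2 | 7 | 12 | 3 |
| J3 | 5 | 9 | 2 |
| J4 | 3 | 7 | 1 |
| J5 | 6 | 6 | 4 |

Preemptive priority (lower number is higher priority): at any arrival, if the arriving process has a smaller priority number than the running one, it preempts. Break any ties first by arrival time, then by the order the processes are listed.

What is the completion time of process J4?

10

Schedule: | idle 0-6 | J5 6-7 | J4 7-10 | J3 10-15 | J2 15-22 | J5 22-27 | J1 27-31 |
Completion: J1=31  J2=22  J3=15  J4=10  J5=27
Turnaround (C−A): J1=20  J2=10  J3=6  J4=3  J5=21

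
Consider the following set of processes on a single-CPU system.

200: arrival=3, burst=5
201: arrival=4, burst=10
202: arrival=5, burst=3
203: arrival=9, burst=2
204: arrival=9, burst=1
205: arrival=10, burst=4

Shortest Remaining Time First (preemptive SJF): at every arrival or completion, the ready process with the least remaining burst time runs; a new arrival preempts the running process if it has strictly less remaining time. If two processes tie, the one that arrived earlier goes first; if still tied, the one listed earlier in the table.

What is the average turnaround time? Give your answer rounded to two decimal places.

Timeline: | idle 0-3 | 200 3-8 | 202 8-9 | 204 9-10 | 202 10-12 | 203 12-14 | 205 14-18 | 201 18-28 |
Completion: 200=8  201=28  202=12  203=14  204=10  205=18
Turnaround times: 200=5, 201=24, 202=7, 203=5, 204=1, 205=8
Average turnaround = (5+24+7+5+1+8) / 6 = 50/6 = 8.33

8.33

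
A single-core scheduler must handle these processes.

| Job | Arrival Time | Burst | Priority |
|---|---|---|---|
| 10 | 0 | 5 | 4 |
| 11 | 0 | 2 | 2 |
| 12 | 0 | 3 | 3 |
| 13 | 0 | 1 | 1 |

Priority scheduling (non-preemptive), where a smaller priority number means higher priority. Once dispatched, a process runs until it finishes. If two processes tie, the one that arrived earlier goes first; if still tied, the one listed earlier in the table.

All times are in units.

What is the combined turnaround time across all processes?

Gantt: | 13 0-1 | 11 1-3 | 12 3-6 | 10 6-11 |
Completion: 10=11  11=3  12=6  13=1
Turnaround = completion − arrival: 10=11, 11=3, 12=6, 13=1
Total turnaround = 11 + 3 + 6 + 1 = 21

21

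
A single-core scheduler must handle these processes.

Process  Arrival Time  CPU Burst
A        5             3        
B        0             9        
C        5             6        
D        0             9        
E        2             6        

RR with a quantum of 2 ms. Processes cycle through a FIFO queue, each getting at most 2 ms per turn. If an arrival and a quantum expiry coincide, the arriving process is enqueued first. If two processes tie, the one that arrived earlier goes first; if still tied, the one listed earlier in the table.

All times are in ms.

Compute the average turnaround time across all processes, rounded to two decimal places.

26.00

Gantt: | B 0-2 | D 2-4 | E 4-6 | B 6-8 | D 8-10 | A 10-12 | C 12-14 | E 14-16 | B 16-18 | D 18-20 | A 20-21 | C 21-23 | E 23-25 | B 25-27 | D 27-29 | C 29-31 | B 31-32 | D 32-33 |
Completion: A=21  B=32  C=31  D=33  E=25
Turnaround (C−A): A=16  B=32  C=26  D=33  E=23
Turnaround times: A=16, B=32, C=26, D=33, E=23
Average turnaround = (16+32+26+33+23) / 5 = 130/5 = 26.00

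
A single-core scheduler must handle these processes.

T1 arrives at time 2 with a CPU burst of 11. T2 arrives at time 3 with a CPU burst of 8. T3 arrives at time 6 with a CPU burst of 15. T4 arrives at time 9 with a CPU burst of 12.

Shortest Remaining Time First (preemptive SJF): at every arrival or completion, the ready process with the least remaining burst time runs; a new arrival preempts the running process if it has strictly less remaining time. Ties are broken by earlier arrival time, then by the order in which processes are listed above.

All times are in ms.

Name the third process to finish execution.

Timeline: | idle 0-2 | T1 2-3 | T2 3-11 | T1 11-21 | T4 21-33 | T3 33-48 |
Completion: T1=21  T2=11  T3=48  T4=33
Finish order: T2 → T1 → T4 → T3

T4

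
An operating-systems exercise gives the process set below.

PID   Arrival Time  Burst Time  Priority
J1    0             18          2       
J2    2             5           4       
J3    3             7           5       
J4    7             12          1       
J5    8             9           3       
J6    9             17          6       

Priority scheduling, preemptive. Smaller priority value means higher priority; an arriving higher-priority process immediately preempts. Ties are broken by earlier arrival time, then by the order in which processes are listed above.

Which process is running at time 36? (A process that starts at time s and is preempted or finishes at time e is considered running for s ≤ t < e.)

J5

Schedule: | J1 0-7 | J4 7-19 | J1 19-30 | J5 30-39 | J2 39-44 | J3 44-51 | J6 51-68 |
Completion: J1=30  J2=44  J3=51  J4=19  J5=39  J6=68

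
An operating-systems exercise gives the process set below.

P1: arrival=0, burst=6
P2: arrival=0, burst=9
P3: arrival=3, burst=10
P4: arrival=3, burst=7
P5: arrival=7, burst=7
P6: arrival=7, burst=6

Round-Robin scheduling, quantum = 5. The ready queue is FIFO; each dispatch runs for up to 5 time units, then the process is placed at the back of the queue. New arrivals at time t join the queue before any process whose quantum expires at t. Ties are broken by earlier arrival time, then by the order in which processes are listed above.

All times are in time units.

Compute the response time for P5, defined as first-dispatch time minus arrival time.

Gantt: | P1 0-5 | P2 5-10 | P3 10-15 | P4 15-20 | P1 20-21 | P5 21-26 | P6 26-31 | P2 31-35 | P3 35-40 | P4 40-42 | P5 42-44 | P6 44-45 |
Completion: P1=21  P2=35  P3=40  P4=42  P5=44  P6=45
Turnaround (C−A): P1=21  P2=35  P3=37  P4=39  P5=37  P6=38
Response(P5) = first start − arrival = 21 − 7 = 14

14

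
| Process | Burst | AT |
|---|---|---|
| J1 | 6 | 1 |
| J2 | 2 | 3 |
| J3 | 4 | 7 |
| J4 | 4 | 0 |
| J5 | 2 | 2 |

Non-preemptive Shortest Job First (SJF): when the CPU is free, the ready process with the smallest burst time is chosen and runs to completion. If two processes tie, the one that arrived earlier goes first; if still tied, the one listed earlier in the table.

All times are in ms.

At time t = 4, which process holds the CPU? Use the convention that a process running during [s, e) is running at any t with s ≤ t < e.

J5

Schedule: | J4 0-4 | J5 4-6 | J2 6-8 | J3 8-12 | J1 12-18 |
Completion: J1=18  J2=8  J3=12  J4=4  J5=6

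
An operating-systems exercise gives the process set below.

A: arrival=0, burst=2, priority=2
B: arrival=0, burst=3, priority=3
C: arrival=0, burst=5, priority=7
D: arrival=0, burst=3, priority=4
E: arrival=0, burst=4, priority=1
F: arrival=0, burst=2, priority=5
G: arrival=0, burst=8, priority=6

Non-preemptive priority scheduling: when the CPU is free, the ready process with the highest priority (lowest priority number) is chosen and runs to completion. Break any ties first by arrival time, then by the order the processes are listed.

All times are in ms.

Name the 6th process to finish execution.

G

Gantt: | E 0-4 | A 4-6 | B 6-9 | D 9-12 | F 12-14 | G 14-22 | C 22-27 |
Completion: A=6  B=9  C=27  D=12  E=4  F=14  G=22
Turnaround (C−A): A=6  B=9  C=27  D=12  E=4  F=14  G=22
Finish order: E → A → B → D → F → G → C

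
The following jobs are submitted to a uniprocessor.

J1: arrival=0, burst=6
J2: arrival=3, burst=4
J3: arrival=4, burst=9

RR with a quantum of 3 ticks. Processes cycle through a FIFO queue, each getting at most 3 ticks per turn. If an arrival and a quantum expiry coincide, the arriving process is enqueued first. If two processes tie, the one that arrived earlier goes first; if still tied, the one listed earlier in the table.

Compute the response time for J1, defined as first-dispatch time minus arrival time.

Gantt: | J1 0-3 | J2 3-6 | J1 6-9 | J3 9-12 | J2 12-13 | J3 13-19 |
Completion: J1=9  J2=13  J3=19
Response(J1) = first start − arrival = 0 − 0 = 0

0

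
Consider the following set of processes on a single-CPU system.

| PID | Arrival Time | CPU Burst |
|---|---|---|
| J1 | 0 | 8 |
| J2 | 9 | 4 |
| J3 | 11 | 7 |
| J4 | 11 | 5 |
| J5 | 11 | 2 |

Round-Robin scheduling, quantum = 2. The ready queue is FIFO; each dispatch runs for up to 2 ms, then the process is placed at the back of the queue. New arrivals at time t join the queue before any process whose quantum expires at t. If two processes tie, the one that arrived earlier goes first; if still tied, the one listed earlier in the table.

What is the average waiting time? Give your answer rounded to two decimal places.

5.80

Gantt: | J1 0-8 | idle 8-9 | J2 9-11 | J3 11-13 | J4 13-15 | J5 15-17 | J2 17-19 | J3 19-21 | J4 21-23 | J3 23-25 | J4 25-26 | J3 26-27 |
Completion: J1=8  J2=19  J3=27  J4=26  J5=17
Turnaround (C−A): J1=8  J2=10  J3=16  J4=15  J5=6
Waiting times: J1=0, J2=6, J3=9, J4=10, J5=4
Average waiting = (0+6+9+10+4) / 5 = 29/5 = 5.80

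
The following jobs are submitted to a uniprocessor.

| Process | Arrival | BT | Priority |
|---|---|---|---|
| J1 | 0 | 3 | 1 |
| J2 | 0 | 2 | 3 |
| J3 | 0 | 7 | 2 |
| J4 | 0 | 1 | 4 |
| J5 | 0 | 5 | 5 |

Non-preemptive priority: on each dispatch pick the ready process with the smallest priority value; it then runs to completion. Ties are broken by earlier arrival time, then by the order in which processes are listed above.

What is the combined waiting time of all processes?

38

Schedule: | J1 0-3 | J3 3-10 | J2 10-12 | J4 12-13 | J5 13-18 |
Completion: J1=3  J2=12  J3=10  J4=13  J5=18
Turnaround (C−A): J1=3  J2=12  J3=10  J4=13  J5=18
Waiting = turnaround − burst: J1=0, J2=10, J3=3, J4=12, J5=13
Total waiting = 0 + 10 + 3 + 12 + 13 = 38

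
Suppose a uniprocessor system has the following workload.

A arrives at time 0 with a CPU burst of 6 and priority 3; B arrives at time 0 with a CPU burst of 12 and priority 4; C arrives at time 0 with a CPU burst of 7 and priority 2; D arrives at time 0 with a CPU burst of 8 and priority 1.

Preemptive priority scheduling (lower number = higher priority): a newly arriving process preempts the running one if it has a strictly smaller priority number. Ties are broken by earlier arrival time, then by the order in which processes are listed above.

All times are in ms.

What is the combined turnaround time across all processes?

77

Gantt: | D 0-8 | C 8-15 | A 15-21 | B 21-33 |
Completion: A=21  B=33  C=15  D=8
Turnaround (C−A): A=21  B=33  C=15  D=8
Turnaround = completion − arrival: A=21, B=33, C=15, D=8
Total turnaround = 21 + 33 + 15 + 8 = 77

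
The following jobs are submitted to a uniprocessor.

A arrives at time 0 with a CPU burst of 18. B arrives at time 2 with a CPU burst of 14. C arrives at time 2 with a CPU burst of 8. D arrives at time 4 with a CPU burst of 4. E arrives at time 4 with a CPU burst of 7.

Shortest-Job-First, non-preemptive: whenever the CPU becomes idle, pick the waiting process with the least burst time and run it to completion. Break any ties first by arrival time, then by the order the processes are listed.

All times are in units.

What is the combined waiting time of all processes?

Gantt: | A 0-18 | D 18-22 | E 22-29 | C 29-37 | B 37-51 |
Completion: A=18  B=51  C=37  D=22  E=29
Turnaround (C−A): A=18  B=49  C=35  D=18  E=25
Waiting = turnaround − burst: A=0, B=35, C=27, D=14, E=18
Total waiting = 0 + 35 + 27 + 14 + 18 = 94

94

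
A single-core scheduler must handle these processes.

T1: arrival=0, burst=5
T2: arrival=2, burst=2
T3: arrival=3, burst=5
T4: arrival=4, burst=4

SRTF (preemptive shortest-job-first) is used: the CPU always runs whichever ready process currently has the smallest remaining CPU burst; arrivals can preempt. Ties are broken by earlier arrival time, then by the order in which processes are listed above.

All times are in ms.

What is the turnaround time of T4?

7

Gantt: | T1 0-2 | T2 2-4 | T1 4-7 | T4 7-11 | T3 11-16 |
Completion: T1=7  T2=4  T3=16  T4=11
Turnaround (C−A): T1=7  T2=2  T3=13  T4=7
Turnaround(T4) = completion − arrival = 11 − 4 = 7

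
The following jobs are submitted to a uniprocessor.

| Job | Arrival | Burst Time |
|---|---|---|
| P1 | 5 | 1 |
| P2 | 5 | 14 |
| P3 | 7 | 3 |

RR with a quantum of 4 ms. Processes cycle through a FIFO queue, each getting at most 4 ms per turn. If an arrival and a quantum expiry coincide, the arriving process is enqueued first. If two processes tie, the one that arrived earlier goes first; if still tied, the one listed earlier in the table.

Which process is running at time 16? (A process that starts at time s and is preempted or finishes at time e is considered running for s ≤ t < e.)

P2

Schedule: | idle 0-5 | P1 5-6 | P2 6-10 | P3 10-13 | P2 13-23 |
Completion: P1=6  P2=23  P3=13
Turnaround (C−A): P1=1  P2=18  P3=6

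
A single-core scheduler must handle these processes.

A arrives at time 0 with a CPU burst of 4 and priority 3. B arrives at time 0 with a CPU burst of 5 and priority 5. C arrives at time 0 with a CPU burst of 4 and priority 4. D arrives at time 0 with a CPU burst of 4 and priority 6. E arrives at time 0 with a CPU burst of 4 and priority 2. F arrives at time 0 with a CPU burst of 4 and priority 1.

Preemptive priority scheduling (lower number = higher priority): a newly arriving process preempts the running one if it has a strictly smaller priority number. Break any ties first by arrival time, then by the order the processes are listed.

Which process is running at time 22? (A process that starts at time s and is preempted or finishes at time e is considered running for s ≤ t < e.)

Timeline: | F 0-4 | E 4-8 | A 8-12 | C 12-16 | B 16-21 | D 21-25 |
Completion: A=12  B=21  C=16  D=25  E=8  F=4

D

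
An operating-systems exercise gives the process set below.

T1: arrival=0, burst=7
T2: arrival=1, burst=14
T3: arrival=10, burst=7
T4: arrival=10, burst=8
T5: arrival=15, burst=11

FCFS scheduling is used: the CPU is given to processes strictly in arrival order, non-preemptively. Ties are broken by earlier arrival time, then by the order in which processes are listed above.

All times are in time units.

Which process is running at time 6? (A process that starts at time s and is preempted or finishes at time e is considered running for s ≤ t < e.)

T1

Timeline: | T1 0-7 | T2 7-21 | T3 21-28 | T4 28-36 | T5 36-47 |
Completion: T1=7  T2=21  T3=28  T4=36  T5=47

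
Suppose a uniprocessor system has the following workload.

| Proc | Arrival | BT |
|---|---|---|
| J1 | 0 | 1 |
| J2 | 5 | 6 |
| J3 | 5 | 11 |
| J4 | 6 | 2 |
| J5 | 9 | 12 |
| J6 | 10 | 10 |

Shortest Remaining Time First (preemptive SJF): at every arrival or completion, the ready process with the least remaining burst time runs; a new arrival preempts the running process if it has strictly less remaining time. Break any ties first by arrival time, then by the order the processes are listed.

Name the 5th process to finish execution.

Timeline: | J1 0-1 | idle 1-5 | J2 5-6 | J4 6-8 | J2 8-13 | J6 13-23 | J3 23-34 | J5 34-46 |
Completion: J1=1  J2=13  J3=34  J4=8  J5=46  J6=23
Turnaround (C−A): J1=1  J2=8  J3=29  J4=2  J5=37  J6=13
Finish order: J1 → J4 → J2 → J6 → J3 → J5

J3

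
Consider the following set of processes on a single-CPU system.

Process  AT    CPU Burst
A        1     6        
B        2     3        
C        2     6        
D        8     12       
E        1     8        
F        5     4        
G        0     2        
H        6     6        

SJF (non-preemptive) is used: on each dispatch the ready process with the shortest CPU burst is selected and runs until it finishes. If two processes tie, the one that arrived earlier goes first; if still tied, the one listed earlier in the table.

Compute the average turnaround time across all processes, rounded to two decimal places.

17.00

Schedule: | G 0-2 | B 2-5 | F 5-9 | A 9-15 | C 15-21 | H 21-27 | E 27-35 | D 35-47 |
Completion: A=15  B=5  C=21  D=47  E=35  F=9  G=2  H=27
Turnaround times: A=14, B=3, C=19, D=39, E=34, F=4, G=2, H=21
Average turnaround = (14+3+19+39+34+4+2+21) / 8 = 136/8 = 17.00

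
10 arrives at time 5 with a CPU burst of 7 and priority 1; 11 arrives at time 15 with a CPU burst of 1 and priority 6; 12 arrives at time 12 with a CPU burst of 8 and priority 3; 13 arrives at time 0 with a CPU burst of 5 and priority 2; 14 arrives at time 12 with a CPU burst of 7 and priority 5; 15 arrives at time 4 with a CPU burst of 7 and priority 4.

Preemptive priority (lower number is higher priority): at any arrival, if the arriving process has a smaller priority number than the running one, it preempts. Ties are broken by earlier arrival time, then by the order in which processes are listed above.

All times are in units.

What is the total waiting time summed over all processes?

Schedule: | 13 0-5 | 10 5-12 | 12 12-20 | 15 20-27 | 14 27-34 | 11 34-35 |
Completion: 10=12  11=35  12=20  13=5  14=34  15=27
Turnaround (C−A): 10=7  11=20  12=8  13=5  14=22  15=23
Waiting = turnaround − burst: 10=0, 11=19, 12=0, 13=0, 14=15, 15=16
Total waiting = 0 + 19 + 0 + 0 + 15 + 16 = 50

50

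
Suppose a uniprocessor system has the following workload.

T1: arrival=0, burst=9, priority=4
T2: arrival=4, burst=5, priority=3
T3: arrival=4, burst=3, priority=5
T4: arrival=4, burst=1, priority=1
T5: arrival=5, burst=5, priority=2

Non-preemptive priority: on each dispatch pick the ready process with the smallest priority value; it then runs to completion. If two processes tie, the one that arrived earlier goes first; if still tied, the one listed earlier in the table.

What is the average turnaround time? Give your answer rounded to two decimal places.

Gantt: | T1 0-9 | T4 9-10 | T5 10-15 | T2 15-20 | T3 20-23 |
Completion: T1=9  T2=20  T3=23  T4=10  T5=15
Turnaround (C−A): T1=9  T2=16  T3=19  T4=6  T5=10
Turnaround times: T1=9, T2=16, T3=19, T4=6, T5=10
Average turnaround = (9+16+19+6+10) / 5 = 60/5 = 12.00

12.00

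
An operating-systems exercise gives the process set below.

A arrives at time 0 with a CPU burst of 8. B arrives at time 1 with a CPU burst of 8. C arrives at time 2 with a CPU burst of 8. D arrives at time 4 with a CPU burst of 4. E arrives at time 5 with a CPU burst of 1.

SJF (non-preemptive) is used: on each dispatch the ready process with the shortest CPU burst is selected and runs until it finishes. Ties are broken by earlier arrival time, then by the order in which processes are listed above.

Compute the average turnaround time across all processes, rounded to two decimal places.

Schedule: | A 0-8 | E 8-9 | D 9-13 | B 13-21 | C 21-29 |
Completion: A=8  B=21  C=29  D=13  E=9
Turnaround times: A=8, B=20, C=27, D=9, E=4
Average turnaround = (8+20+27+9+4) / 5 = 68/5 = 13.60

13.60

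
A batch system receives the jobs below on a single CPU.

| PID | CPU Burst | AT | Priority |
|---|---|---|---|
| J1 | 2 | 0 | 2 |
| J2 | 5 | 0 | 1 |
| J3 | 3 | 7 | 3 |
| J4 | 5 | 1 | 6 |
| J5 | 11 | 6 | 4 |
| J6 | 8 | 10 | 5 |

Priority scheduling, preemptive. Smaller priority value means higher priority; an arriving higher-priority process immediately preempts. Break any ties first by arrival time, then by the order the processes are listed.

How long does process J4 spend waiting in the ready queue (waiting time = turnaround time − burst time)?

28

Timeline: | J2 0-5 | J1 5-7 | J3 7-10 | J5 10-21 | J6 21-29 | J4 29-34 |
Completion: J1=7  J2=5  J3=10  J4=34  J5=21  J6=29
Turnaround (C−A): J1=7  J2=5  J3=3  J4=33  J5=15  J6=19
Waiting(J4) = turnaround − burst = 33 − 5 = 28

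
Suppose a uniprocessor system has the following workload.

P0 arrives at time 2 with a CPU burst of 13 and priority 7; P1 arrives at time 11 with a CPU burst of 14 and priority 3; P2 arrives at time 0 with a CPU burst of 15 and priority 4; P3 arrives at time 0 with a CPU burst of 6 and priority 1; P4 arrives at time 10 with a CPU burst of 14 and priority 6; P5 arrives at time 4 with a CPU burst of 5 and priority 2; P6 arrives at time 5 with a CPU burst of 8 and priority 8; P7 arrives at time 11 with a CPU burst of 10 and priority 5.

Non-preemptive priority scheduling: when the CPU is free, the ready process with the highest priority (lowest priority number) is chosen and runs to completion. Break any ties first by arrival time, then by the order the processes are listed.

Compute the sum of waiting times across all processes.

Gantt: | P3 0-6 | P5 6-11 | P1 11-25 | P2 25-40 | P7 40-50 | P4 50-64 | P0 64-77 | P6 77-85 |
Completion: P0=77  P1=25  P2=40  P3=6  P4=64  P5=11  P6=85  P7=50
Turnaround (C−A): P0=75  P1=14  P2=40  P3=6  P4=54  P5=7  P6=80  P7=39
Waiting = turnaround − burst: P0=62, P1=0, P2=25, P3=0, P4=40, P5=2, P6=72, P7=29
Total waiting = 62 + 0 + 25 + 0 + 40 + 2 + 72 + 29 = 230

230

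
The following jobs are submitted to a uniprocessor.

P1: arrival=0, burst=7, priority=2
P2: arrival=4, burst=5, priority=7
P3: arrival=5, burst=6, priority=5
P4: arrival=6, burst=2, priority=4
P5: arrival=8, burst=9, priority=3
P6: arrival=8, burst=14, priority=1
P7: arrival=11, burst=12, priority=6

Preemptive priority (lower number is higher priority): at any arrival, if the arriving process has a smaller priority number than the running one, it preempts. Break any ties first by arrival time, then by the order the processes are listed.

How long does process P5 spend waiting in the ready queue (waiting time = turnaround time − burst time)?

14

Timeline: | P1 0-7 | P4 7-8 | P6 8-22 | P5 22-31 | P4 31-32 | P3 32-38 | P7 38-50 | P2 50-55 |
Completion: P1=7  P2=55  P3=38  P4=32  P5=31  P6=22  P7=50
Waiting(P5) = turnaround − burst = 23 − 9 = 14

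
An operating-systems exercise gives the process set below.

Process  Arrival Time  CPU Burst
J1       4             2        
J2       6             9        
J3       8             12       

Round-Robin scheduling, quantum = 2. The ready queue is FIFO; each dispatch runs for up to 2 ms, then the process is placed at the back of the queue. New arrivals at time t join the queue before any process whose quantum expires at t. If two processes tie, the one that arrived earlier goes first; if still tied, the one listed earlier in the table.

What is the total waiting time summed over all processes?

Timeline: | idle 0-4 | J1 4-6 | J2 6-8 | J3 8-10 | J2 10-12 | J3 12-14 | J2 14-16 | J3 16-18 | J2 18-20 | J3 20-22 | J2 22-23 | J3 23-27 |
Completion: J1=6  J2=23  J3=27
Turnaround (C−A): J1=2  J2=17  J3=19
Waiting = turnaround − burst: J1=0, J2=8, J3=7
Total waiting = 0 + 8 + 7 = 15

15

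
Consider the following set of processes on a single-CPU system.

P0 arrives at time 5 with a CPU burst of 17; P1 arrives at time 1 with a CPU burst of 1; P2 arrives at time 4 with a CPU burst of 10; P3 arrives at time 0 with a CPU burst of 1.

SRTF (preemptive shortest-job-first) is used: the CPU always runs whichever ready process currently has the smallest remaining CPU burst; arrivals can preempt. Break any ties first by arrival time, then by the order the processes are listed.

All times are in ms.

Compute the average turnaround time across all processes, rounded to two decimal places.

Gantt: | P3 0-1 | P1 1-2 | idle 2-4 | P2 4-14 | P0 14-31 |
Completion: P0=31  P1=2  P2=14  P3=1
Turnaround times: P0=26, P1=1, P2=10, P3=1
Average turnaround = (26+1+10+1) / 4 = 38/4 = 9.50

9.50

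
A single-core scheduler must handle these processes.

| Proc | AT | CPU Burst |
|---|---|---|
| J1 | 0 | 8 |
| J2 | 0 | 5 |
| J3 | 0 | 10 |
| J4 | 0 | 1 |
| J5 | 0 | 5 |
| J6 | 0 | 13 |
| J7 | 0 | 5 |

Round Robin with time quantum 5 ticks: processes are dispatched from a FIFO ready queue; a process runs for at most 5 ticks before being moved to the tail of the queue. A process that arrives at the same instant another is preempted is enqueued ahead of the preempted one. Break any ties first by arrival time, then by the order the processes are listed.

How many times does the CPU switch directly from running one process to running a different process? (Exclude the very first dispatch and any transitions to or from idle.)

9

Schedule: | J1 0-5 | J2 5-10 | J3 10-15 | J4 15-16 | J5 16-21 | J6 21-26 | J7 26-31 | J1 31-34 | J3 34-39 | J6 39-47 |
Completion: J1=34  J2=10  J3=39  J4=16  J5=21  J6=47  J7=31
Turnaround (C−A): J1=34  J2=10  J3=39  J4=16  J5=21  J6=47  J7=31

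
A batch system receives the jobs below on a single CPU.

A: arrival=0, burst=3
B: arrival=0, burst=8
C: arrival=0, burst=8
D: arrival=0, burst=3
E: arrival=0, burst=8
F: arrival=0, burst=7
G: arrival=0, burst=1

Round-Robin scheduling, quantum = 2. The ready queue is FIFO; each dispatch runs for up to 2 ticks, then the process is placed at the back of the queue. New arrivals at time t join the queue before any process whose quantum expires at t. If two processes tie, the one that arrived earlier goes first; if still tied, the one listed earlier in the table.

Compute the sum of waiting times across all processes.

Timeline: | A 0-2 | B 2-4 | C 4-6 | D 6-8 | E 8-10 | F 10-12 | G 12-13 | A 13-14 | B 14-16 | C 16-18 | D 18-19 | E 19-21 | F 21-23 | B 23-25 | C 25-27 | E 27-29 | F 29-31 | B 31-33 | C 33-35 | E 35-37 | F 37-38 |
Completion: A=14  B=33  C=35  D=19  E=37  F=38  G=13
Turnaround (C−A): A=14  B=33  C=35  D=19  E=37  F=38  G=13
Waiting = turnaround − burst: A=11, B=25, C=27, D=16, E=29, F=31, G=12
Total waiting = 11 + 25 + 27 + 16 + 29 + 31 + 12 = 151

151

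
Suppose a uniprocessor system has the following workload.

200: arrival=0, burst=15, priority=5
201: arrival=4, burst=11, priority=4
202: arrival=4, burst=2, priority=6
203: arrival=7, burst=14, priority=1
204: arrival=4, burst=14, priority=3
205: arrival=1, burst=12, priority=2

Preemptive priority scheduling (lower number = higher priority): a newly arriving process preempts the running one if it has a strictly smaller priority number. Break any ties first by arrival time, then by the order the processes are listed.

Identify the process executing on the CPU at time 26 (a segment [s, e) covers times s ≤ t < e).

205

Timeline: | 200 0-1 | 205 1-7 | 203 7-21 | 205 21-27 | 204 27-41 | 201 41-52 | 200 52-66 | 202 66-68 |
Completion: 200=66  201=52  202=68  203=21  204=41  205=27
Turnaround (C−A): 200=66  201=48  202=64  203=14  204=37  205=26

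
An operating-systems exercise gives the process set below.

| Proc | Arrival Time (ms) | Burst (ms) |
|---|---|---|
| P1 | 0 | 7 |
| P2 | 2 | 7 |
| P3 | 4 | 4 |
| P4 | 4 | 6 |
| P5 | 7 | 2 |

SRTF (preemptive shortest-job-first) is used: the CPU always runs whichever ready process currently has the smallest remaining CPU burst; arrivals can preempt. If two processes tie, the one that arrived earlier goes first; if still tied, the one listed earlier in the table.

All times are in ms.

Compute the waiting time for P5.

0

Gantt: | P1 0-7 | P5 7-9 | P3 9-13 | P4 13-19 | P2 19-26 |
Completion: P1=7  P2=26  P3=13  P4=19  P5=9
Turnaround (C−A): P1=7  P2=24  P3=9  P4=15  P5=2
Waiting(P5) = turnaround − burst = 2 − 2 = 0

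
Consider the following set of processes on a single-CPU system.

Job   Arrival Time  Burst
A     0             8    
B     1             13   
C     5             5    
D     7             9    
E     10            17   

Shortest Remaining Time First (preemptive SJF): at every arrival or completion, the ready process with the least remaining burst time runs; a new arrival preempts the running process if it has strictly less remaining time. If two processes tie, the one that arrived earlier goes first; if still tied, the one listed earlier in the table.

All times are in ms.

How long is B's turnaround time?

Schedule: | A 0-8 | C 8-13 | D 13-22 | B 22-35 | E 35-52 |
Completion: A=8  B=35  C=13  D=22  E=52
Turnaround(B) = completion − arrival = 35 − 1 = 34

34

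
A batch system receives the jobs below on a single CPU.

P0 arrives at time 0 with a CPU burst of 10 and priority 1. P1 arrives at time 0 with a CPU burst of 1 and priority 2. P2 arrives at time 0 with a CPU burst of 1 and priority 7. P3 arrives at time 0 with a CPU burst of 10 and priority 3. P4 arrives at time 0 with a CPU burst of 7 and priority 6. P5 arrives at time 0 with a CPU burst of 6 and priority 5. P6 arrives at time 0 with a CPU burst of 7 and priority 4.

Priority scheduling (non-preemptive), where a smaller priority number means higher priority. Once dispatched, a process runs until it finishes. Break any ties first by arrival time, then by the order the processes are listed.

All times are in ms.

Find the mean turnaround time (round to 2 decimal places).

Timeline: | P0 0-10 | P1 10-11 | P3 11-21 | P6 21-28 | P5 28-34 | P4 34-41 | P2 41-42 |
Completion: P0=10  P1=11  P2=42  P3=21  P4=41  P5=34  P6=28
Turnaround (C−A): P0=10  P1=11  P2=42  P3=21  P4=41  P5=34  P6=28
Turnaround times: P0=10, P1=11, P2=42, P3=21, P4=41, P5=34, P6=28
Average turnaround = (10+11+42+21+41+34+28) / 7 = 187/7 = 26.71

26.71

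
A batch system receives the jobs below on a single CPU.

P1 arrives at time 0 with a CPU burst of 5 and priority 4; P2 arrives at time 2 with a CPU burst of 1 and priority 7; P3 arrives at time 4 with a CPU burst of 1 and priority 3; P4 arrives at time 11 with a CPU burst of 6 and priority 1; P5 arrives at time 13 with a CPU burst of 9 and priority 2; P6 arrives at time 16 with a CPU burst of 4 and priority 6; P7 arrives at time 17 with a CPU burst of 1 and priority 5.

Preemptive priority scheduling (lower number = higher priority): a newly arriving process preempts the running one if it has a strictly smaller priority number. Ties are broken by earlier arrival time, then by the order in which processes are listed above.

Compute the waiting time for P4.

0

Timeline: | P1 0-4 | P3 4-5 | P1 5-6 | P2 6-7 | idle 7-11 | P4 11-17 | P5 17-26 | P7 26-27 | P6 27-31 |
Completion: P1=6  P2=7  P3=5  P4=17  P5=26  P6=31  P7=27
Waiting(P4) = turnaround − burst = 6 − 6 = 0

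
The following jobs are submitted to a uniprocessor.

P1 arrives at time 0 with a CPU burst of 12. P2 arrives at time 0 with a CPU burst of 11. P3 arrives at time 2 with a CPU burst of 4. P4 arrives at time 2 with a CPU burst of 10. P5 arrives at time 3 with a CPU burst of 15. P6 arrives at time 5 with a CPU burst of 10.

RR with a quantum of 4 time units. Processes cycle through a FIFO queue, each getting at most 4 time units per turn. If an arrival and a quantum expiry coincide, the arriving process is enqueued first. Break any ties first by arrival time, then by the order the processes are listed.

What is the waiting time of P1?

Schedule: | P1 0-4 | P2 4-8 | P3 8-12 | P4 12-16 | P5 16-20 | P1 20-24 | P6 24-28 | P2 28-32 | P4 32-36 | P5 36-40 | P1 40-44 | P6 44-48 | P2 48-51 | P4 51-53 | P5 53-57 | P6 57-59 | P5 59-62 |
Completion: P1=44  P2=51  P3=12  P4=53  P5=62  P6=59
Turnaround (C−A): P1=44  P2=51  P3=10  P4=51  P5=59  P6=54
Waiting(P1) = turnaround − burst = 44 − 12 = 32

32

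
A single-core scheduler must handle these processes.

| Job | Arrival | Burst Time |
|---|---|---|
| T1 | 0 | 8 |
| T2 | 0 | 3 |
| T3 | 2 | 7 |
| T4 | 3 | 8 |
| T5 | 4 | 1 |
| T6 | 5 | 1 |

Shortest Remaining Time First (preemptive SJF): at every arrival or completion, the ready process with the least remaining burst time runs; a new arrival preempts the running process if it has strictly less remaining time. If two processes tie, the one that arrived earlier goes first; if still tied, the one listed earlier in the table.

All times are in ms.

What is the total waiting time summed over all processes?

32

Schedule: | T2 0-3 | T3 3-4 | T5 4-5 | T6 5-6 | T3 6-12 | T1 12-20 | T4 20-28 |
Completion: T1=20  T2=3  T3=12  T4=28  T5=5  T6=6
Turnaround (C−A): T1=20  T2=3  T3=10  T4=25  T5=1  T6=1
Waiting = turnaround − burst: T1=12, T2=0, T3=3, T4=17, T5=0, T6=0
Total waiting = 12 + 0 + 3 + 17 + 0 + 0 = 32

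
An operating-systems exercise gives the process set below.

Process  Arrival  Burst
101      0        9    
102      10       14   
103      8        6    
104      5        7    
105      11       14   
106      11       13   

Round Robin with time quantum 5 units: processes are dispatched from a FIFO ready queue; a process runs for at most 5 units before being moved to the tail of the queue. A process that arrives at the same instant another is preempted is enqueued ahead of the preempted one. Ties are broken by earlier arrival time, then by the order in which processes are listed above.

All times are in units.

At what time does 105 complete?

60

Gantt: | 101 0-5 | 104 5-10 | 101 10-14 | 103 14-19 | 102 19-24 | 104 24-26 | 105 26-31 | 106 31-36 | 103 36-37 | 102 37-42 | 105 42-47 | 106 47-52 | 102 52-56 | 105 56-60 | 106 60-63 |
Completion: 101=14  102=56  103=37  104=26  105=60  106=63
Turnaround (C−A): 101=14  102=46  103=29  104=21  105=49  106=52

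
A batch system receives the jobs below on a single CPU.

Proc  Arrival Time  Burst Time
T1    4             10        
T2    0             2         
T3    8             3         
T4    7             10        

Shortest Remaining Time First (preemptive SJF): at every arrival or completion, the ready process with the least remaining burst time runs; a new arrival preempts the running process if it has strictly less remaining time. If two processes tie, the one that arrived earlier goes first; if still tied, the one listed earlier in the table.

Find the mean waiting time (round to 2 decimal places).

3.25

Gantt: | T2 0-2 | idle 2-4 | T1 4-8 | T3 8-11 | T1 11-17 | T4 17-27 |
Completion: T1=17  T2=2  T3=11  T4=27
Turnaround (C−A): T1=13  T2=2  T3=3  T4=20
Waiting times: T1=3, T2=0, T3=0, T4=10
Average waiting = (3+0+0+10) / 4 = 13/4 = 3.25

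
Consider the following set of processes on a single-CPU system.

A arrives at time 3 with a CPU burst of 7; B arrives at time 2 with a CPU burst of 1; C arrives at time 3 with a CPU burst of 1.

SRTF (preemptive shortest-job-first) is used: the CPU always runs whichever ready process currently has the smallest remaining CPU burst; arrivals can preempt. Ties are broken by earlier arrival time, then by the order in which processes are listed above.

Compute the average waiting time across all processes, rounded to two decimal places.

Gantt: | idle 0-2 | B 2-3 | C 3-4 | A 4-11 |
Completion: A=11  B=3  C=4
Turnaround (C−A): A=8  B=1  C=1
Waiting times: A=1, B=0, C=0
Average waiting = (1+0+0) / 3 = 1/3 = 0.33

0.33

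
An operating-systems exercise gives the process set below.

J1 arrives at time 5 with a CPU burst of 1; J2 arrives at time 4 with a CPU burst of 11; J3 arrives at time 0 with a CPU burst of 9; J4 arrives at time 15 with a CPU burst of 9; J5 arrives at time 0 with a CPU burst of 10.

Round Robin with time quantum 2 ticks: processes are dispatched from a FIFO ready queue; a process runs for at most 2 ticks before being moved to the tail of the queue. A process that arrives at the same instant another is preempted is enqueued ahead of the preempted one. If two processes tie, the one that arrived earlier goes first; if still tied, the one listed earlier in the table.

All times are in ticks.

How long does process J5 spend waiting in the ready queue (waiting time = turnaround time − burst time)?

22

Timeline: | J3 0-2 | J5 2-4 | J3 4-6 | J2 6-8 | J5 8-10 | J1 10-11 | J3 11-13 | J2 13-15 | J5 15-17 | J3 17-19 | J4 19-21 | J2 21-23 | J5 23-25 | J3 25-26 | J4 26-28 | J2 28-30 | J5 30-32 | J4 32-34 | J2 34-36 | J4 36-38 | J2 38-39 | J4 39-40 |
Completion: J1=11  J2=39  J3=26  J4=40  J5=32
Waiting(J5) = turnaround − burst = 32 − 10 = 22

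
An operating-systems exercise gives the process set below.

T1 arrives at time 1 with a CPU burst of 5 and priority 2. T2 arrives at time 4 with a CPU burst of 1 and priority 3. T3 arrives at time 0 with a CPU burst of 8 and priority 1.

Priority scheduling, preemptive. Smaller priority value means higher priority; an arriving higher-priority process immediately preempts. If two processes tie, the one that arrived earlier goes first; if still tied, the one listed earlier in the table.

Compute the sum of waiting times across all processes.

16

Gantt: | T3 0-8 | T1 8-13 | T2 13-14 |
Completion: T1=13  T2=14  T3=8
Turnaround (C−A): T1=12  T2=10  T3=8
Waiting = turnaround − burst: T1=7, T2=9, T3=0
Total waiting = 7 + 9 + 0 = 16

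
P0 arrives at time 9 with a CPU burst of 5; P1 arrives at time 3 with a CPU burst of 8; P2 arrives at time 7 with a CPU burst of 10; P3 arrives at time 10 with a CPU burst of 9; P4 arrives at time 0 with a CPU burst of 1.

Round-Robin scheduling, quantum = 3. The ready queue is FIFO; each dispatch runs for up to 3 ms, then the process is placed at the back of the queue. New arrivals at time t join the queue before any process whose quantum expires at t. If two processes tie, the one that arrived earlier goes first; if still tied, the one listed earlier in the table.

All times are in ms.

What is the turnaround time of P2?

Timeline: | P4 0-1 | idle 1-3 | P1 3-9 | P2 9-12 | P0 12-15 | P1 15-17 | P3 17-20 | P2 20-23 | P0 23-25 | P3 25-28 | P2 28-31 | P3 31-34 | P2 34-35 |
Completion: P0=25  P1=17  P2=35  P3=34  P4=1
Turnaround (C−A): P0=16  P1=14  P2=28  P3=24  P4=1
Turnaround(P2) = completion − arrival = 35 − 7 = 28

28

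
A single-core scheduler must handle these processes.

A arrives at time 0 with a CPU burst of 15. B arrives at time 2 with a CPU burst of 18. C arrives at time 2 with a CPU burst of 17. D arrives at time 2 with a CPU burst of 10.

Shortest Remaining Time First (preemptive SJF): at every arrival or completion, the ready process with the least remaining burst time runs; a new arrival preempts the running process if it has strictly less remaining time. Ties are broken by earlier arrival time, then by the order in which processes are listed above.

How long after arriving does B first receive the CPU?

40

Timeline: | A 0-2 | D 2-12 | A 12-25 | C 25-42 | B 42-60 |
Completion: A=25  B=60  C=42  D=12
Turnaround (C−A): A=25  B=58  C=40  D=10
Response(B) = first start − arrival = 42 − 2 = 40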